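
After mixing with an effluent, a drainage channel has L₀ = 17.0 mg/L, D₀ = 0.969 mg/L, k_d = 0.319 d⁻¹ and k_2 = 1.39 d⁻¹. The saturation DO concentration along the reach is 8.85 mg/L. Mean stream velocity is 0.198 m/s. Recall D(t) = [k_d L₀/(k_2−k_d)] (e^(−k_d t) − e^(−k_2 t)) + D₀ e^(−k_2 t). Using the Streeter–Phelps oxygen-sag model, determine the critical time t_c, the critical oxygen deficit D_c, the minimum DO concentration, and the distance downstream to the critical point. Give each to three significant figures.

At the critical point dD/dt = 0, so k_d L₀ e^(−k_d t) = k_2 D. Substituting D(t) from the Streeter–Phelps equation and solving for t gives
t_c = ln[(k_2/k_d)(1 − D₀(k_2−k_d)/(k_d L₀))] / (k_2−k_d).
Here k_2−k_d = 1.071 d⁻¹ and 1 − D₀(k_2−k_d)/(k_d L₀) = 1 − 0.969×1.071/(0.319×17.0) = 0.8086, so
t_c = ln(4.357 × 0.8086) / 1.071 = 1.259 / 1.071 = 1.176 d.
D_c = (k_d/k_2) L₀ e^(−k_d t_c) = (0.319/1.39) × 17.0 × e^(−0.319×1.176) = 0.2295 × 17.0 × 0.6872 = 2.681 mg/L.
Minimum DO = C_s − D_c = 8.85 − 2.681 = 6.169 mg/L.
x_c = v t_c = 0.198 m/s × 1.176 d × 86400 s/d = 20120 m ≈ 20.1 km.

t_c ≈ 1.18 d; D_c ≈ 2.68 mg/L; min DO ≈ 6.17 mg/L; x_c ≈ 20.1 km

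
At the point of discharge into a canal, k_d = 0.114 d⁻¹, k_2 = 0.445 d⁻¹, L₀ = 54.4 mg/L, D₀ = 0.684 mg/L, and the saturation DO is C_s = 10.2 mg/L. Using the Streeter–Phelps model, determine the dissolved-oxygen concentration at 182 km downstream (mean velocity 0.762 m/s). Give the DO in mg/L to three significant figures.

DO ≈ 1.80 mg/L

Travel time t = x/v = 182 km / (0.762 m/s) = 182000 m / 0.762 m/s = 238800 s = 2.764 d.
k_d L₀/(k_2−k_d) = 0.114×54.4/(0.445−0.114) = 6.202/0.3310 = 18.74 mg/L.
e^(−k_d t) = e^(−0.114×2.764) = 0.7297; e^(−k_2 t) = e^(−0.445×2.764) = 0.2922.
D = 18.74 × (0.7297 − 0.2922) + 0.684 × 0.2922 = 8.196 + 0.1999 = 8.396 mg/L.
DO = C_s − D = 10.2 − 8.396 = 1.804 mg/L.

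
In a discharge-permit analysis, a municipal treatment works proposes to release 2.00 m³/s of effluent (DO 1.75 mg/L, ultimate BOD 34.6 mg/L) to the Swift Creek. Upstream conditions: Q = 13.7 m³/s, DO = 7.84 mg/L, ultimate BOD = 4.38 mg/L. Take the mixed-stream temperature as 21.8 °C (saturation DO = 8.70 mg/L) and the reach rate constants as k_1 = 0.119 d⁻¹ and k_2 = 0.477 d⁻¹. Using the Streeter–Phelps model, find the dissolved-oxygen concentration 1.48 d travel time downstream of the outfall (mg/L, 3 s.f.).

DO ≈ 6.95 mg/L

Mixed DO = (13.7×7.84 + 2.00×1.75)/(13.7+2.00) = 110.9/15.70 = 7.064 mg/L.
Mixed L₀ = (13.7×4.38 + 2.00×34.6)/(15.70) = 129.2/15.70 = 8.230 mg/L.
Initial deficit D₀ = C_s − DO₀ = 8.70 − 7.064 = 1.636 mg/L.
D(1.48) = [0.119×8.230/(0.477−0.119)](e^(−0.119×1.48) − e^(−0.477×1.48)) + 1.636 e^(−0.477×1.48)
= 2.736 × (0.8385 − 0.4936) + 1.636 × 0.4936 = 1.751 mg/L.
DO = 8.70 − 1.751 = 6.949 mg/L.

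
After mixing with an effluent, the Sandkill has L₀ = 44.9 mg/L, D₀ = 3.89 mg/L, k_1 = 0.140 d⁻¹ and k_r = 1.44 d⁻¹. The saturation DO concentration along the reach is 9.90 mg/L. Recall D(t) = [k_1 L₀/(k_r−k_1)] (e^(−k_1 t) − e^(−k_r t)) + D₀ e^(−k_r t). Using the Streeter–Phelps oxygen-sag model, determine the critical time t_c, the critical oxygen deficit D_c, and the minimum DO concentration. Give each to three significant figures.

t_c = [1/(k_r−k_1)] ln[(k_r/k_1)(1 − D₀(k_r−k_1)/(k_1 L₀))]
= [1/(1.44−0.140)] ln[(1.44/0.140)(1 − 3.89×1.300/(0.140×44.9))]
= (1/1.300) ln[10.29 × 0.1955] = 0.7692 × ln(2.011) = 0.7692 × 0.6986 = 0.5374 d.
D_c = (k_1/k_r) L₀ e^(−k_1 t_c) = (0.140/1.44) × 44.9 × e^(−0.140×0.5374) = 0.09722 × 44.9 × 0.9275 = 4.049 mg/L.
Minimum DO = C_s − D_c = 9.90 − 4.049 = 5.851 mg/L.

t_c ≈ 0.537 d; D_c ≈ 4.05 mg/L; min DO ≈ 5.85 mg/L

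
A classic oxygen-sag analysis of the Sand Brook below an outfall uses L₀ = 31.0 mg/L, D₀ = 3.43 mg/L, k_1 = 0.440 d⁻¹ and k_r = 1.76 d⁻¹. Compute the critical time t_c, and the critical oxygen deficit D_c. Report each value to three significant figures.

t_c = [1/(k_r−k_1)] ln[(k_r/k_1)(1 − D₀(k_r−k_1)/(k_1 L₀))]
= [1/(1.76−0.440)] ln[(1.76/0.440)(1 − 3.43×1.320/(0.440×31.0))]
= (1/1.320) ln[4.000 × 0.6681] = 0.7576 × ln(2.672) = 0.7576 × 0.9829 = 0.7446 d.
D_c = (k_1/k_r) L₀ e^(−k_1 t_c) = (0.440/1.76) × 31.0 × e^(−0.440×0.7446) = 0.2500 × 31.0 × 0.7206 = 5.585 mg/L.

t_c ≈ 0.745 d; D_c ≈ 5.58 mg/L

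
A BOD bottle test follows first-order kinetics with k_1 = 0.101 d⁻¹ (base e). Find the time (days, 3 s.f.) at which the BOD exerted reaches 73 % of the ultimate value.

t ≈ 13.0 d

y/L₀ = 1 − e^(−k_1 t) = 0.73 ⇒ e^(−k_1 t) = 0.270
t = −ln(0.270) / 0.101 = 1.309 / 0.101 = 12.96 d.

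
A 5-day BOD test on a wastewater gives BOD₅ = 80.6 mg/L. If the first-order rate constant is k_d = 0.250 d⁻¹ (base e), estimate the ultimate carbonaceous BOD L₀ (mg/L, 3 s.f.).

L₀ ≈ 113 mg/L

BOD₅ = L₀(1 − e^(−5k_d)) ⇒ L₀ = BOD₅ / (1 − e^(−5×0.250))
= 80.6 / (1 − 0.2865) = 80.6 / 0.7135 = 113.0 mg/L.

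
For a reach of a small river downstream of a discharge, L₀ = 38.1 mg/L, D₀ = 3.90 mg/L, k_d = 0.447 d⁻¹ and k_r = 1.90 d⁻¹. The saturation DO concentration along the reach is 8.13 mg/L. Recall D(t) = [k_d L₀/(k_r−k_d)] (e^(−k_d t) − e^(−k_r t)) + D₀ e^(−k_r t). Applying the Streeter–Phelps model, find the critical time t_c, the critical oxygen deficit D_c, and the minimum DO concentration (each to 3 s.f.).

t_c ≈ 0.717 d; D_c ≈ 6.50 mg/L; min DO ≈ 1.63 mg/L

With k_r/k_d = 4.251 and 1 − D₀(k_r−k_d)/(k_d L₀) = 0.6673,
t_c = ln(4.251 × 0.6673) / (1.90 − 0.447) = ln(2.836) / 1.453 = 1.042/1.453 = 0.7175 d.
D_c = (k_d/k_r) L₀ e^(−k_d t_c) = (0.447/1.90) × 38.1 × e^(−0.447×0.7175) = 0.2353 × 38.1 × 0.7256 = 6.504 mg/L.
Minimum DO = C_s − D_c = 8.13 − 6.504 = 1.626 mg/L.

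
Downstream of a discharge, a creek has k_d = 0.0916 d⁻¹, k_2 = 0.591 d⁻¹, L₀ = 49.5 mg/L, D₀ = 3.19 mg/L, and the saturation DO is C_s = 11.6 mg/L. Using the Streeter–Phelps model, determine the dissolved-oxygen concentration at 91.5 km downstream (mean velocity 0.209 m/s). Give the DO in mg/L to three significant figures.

DO ≈ 6.19 mg/L

Travel time t = x/v = 91.5 km / (0.209 m/s) = 91500 m / 0.209 m/s = 437800 s = 5.067 d.
k_d L₀/(k_2−k_d) = 0.0916×49.5/(0.591−0.0916) = 4.534/0.4994 = 9.079 mg/L.
e^(−k_d t) = e^(−0.0916×5.067) = 0.6287; e^(−k_2 t) = e^(−0.591×5.067) = 0.05005.
D = 9.079 × (0.6287 − 0.05005) + 3.19 × 0.05005 = 5.253 + 0.1597 = 5.413 mg/L.
DO = C_s − D = 11.6 − 5.413 = 6.187 mg/L.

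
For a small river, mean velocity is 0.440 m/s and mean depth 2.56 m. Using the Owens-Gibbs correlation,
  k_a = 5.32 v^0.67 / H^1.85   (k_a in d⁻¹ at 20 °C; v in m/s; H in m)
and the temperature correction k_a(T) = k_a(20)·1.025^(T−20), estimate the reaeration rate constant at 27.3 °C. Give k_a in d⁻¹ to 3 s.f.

k_a ≈ 0.646 d⁻¹

k_a(20) = 5.32 × 0.440^0.67 / 2.56^1.85 = 5.32 × 0.5769 / 5.692 = 0.5392 d⁻¹.
k_a(27.3) = 0.5392 × 1.025^(27.3−20) = 0.5392 × 1.198 = 0.6458 d⁻¹.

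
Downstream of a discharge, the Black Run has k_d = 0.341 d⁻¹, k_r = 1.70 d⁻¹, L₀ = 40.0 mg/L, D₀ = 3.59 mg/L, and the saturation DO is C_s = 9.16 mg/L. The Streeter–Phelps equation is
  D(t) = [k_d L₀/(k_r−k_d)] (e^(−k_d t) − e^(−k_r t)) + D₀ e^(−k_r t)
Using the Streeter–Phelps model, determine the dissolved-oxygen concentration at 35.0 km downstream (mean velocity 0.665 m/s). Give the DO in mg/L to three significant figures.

Travel time t = x/v = 35.0 km / (0.665 m/s) = 35000 m / 0.665 m/s = 52630 s = 0.6092 d.
k_d L₀/(k_r−k_d) = 0.341×40.0/(1.70−0.341) = 13.64/1.359 = 10.04 mg/L.
e^(−k_d t) = e^(−0.341×0.6092) = 0.8124; e^(−k_r t) = e^(−1.70×0.6092) = 0.3550.
D = 10.04 × (0.8124 − 0.3550) + 3.59 × 0.3550 = 4.591 + 1.275 = 5.865 mg/L.
DO = C_s − D = 9.16 − 5.865 = 3.295 mg/L.

DO ≈ 3.29 mg/L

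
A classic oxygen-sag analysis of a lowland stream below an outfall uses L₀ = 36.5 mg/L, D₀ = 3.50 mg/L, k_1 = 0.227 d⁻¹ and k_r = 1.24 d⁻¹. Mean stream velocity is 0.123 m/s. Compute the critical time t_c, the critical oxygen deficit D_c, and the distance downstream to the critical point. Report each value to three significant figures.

At the critical point dD/dt = 0, so k_1 L₀ e^(−k_1 t) = k_r D. Substituting D(t) from the Streeter–Phelps equation and solving for t gives
t_c = ln[(k_r/k_1)(1 − D₀(k_r−k_1)/(k_1 L₀))] / (k_r−k_1).
Here k_r−k_1 = 1.013 d⁻¹ and 1 − D₀(k_r−k_1)/(k_1 L₀) = 1 − 3.50×1.013/(0.227×36.5) = 0.5721, so
t_c = ln(5.463 × 0.5721) / 1.013 = 1.139 / 1.013 = 1.125 d.
L(t_c) = L₀ e^(−k_1 t_c) = 36.5 × 0.7747 = 28.27 mg/L, and at the critical point k_r D_c = k_1 L, so D_c = (0.227/1.24) × 28.27 = 5.176 mg/L.
x_c = v t_c = 0.123 m/s × 1.125 d × 86400 s/d = 11950 m ≈ 12.0 km.

t_c ≈ 1.12 d; D_c ≈ 5.18 mg/L; x_c ≈ 12.0 km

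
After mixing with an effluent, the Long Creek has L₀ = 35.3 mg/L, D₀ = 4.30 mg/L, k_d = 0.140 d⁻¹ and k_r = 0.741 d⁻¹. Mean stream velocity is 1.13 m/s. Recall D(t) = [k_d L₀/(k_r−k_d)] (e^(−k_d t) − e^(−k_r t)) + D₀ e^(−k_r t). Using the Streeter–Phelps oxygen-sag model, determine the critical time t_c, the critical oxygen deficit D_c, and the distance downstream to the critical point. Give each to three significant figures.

At the critical point dD/dt = 0, so k_d L₀ e^(−k_d t) = k_r D. Substituting D(t) from the Streeter–Phelps equation and solving for t gives
t_c = ln[(k_r/k_d)(1 − D₀(k_r−k_d)/(k_d L₀))] / (k_r−k_d).
Here k_r−k_d = 0.6010 d⁻¹ and 1 − D₀(k_r−k_d)/(k_d L₀) = 1 − 4.30×0.6010/(0.140×35.3) = 0.4771, so
t_c = ln(5.293 × 0.4771) / 0.6010 = 0.9263 / 0.6010 = 1.541 d.
L(t_c) = L₀ e^(−k_d t_c) = 35.3 × 0.8059 = 28.45 mg/L, and at the critical point k_r D_c = k_d L, so D_c = (0.140/0.741) × 28.45 = 5.375 mg/L.
x_c = v t_c = 1.13 m/s × 1.541 d × 86400 s/d = 150500 m ≈ 150 km.

t_c ≈ 1.54 d; D_c ≈ 5.37 mg/L; x_c ≈ 150 km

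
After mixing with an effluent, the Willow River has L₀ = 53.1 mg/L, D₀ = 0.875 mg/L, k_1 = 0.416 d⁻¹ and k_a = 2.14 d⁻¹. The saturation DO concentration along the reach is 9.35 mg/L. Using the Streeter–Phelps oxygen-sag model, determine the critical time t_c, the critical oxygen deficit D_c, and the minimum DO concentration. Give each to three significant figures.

t_c ≈ 0.909 d; D_c ≈ 7.07 mg/L; min DO ≈ 2.28 mg/L

t_c = [1/(k_a−k_1)] ln[(k_a/k_1)(1 − D₀(k_a−k_1)/(k_1 L₀))]
= [1/(2.14−0.416)] ln[(2.14/0.416)(1 − 0.875×1.724/(0.416×53.1))]
= (1/1.724) ln[5.144 × 0.9317] = 0.5800 × ln(4.793) = 0.5800 × 1.567 = 0.9090 d.
D_c = (k_1/k_a) L₀ e^(−k_1 t_c) = (0.416/2.14) × 53.1 × e^(−0.416×0.9090) = 0.1944 × 53.1 × 0.6851 = 7.072 mg/L.
Minimum DO = C_s − D_c = 9.35 − 7.072 = 2.278 mg/L.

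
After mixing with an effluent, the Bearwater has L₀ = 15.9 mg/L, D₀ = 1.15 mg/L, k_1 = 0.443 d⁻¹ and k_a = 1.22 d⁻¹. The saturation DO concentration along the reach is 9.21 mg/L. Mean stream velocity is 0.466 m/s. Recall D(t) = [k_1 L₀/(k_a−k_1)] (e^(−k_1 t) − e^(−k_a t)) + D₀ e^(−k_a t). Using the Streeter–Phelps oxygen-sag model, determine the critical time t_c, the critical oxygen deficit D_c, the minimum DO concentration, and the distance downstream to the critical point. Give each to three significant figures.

At the critical point dD/dt = 0, so k_1 L₀ e^(−k_1 t) = k_a D. Substituting D(t) from the Streeter–Phelps equation and solving for t gives
t_c = ln[(k_a/k_1)(1 − D₀(k_a−k_1)/(k_1 L₀))] / (k_a−k_1).
Here k_a−k_1 = 0.7770 d⁻¹ and 1 − D₀(k_a−k_1)/(k_1 L₀) = 1 − 1.15×0.7770/(0.443×15.9) = 0.8731, so
t_c = ln(2.754 × 0.8731) / 0.7770 = 0.8774 / 0.7770 = 1.129 d.
L(t_c) = L₀ e^(−k_1 t_c) = 15.9 × 0.6064 = 9.642 mg/L, and at the critical point k_a D_c = k_1 L, so D_c = (0.443/1.22) × 9.642 = 3.501 mg/L.
Minimum DO = C_s − D_c = 9.21 − 3.501 = 5.709 mg/L.
x_c = v t_c = 0.466 m/s × 1.129 d × 86400 s/d = 45460 m ≈ 45.5 km.

t_c ≈ 1.13 d; D_c ≈ 3.50 mg/L; min DO ≈ 5.71 mg/L; x_c ≈ 45.5 km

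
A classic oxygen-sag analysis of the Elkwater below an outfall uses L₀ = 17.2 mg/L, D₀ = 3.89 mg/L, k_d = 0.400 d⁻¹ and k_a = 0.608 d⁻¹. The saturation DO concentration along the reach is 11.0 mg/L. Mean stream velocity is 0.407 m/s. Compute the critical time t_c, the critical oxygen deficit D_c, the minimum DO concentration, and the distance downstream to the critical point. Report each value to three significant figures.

t_c = [1/(k_a−k_d)] ln[(k_a/k_d)(1 − D₀(k_a−k_d)/(k_d L₀))]
= [1/(0.608−0.400)] ln[(0.608/0.400)(1 − 3.89×0.2080/(0.400×17.2))]
= (1/0.2080) ln[1.520 × 0.8824] = 4.808 × ln(1.341) = 4.808 × 0.2936 = 1.412 d.
D_c = (k_d/k_a) L₀ e^(−k_d t_c) = (0.400/0.608) × 17.2 × e^(−0.400×1.412) = 0.6579 × 17.2 × 0.5686 = 6.434 mg/L.
Minimum DO = C_s − D_c = 11.0 − 6.434 = 4.566 mg/L.
x_c = v t_c = 0.407 m/s × 1.412 d × 86400 s/d = 49640 m ≈ 49.6 km.

t_c ≈ 1.41 d; D_c ≈ 6.43 mg/L; min DO ≈ 4.57 mg/L; x_c ≈ 49.6 km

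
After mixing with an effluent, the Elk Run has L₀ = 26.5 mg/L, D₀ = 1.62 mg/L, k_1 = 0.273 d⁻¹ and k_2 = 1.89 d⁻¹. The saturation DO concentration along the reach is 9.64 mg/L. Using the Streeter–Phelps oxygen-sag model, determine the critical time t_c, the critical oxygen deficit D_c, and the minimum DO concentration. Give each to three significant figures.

t_c ≈ 0.919 d; D_c ≈ 2.98 mg/L; min DO ≈ 6.66 mg/L

At the critical point dD/dt = 0, so k_1 L₀ e^(−k_1 t) = k_2 D. Substituting D(t) from the Streeter–Phelps equation and solving for t gives
t_c = ln[(k_2/k_1)(1 − D₀(k_2−k_1)/(k_1 L₀))] / (k_2−k_1).
Here k_2−k_1 = 1.617 d⁻¹ and 1 − D₀(k_2−k_1)/(k_1 L₀) = 1 − 1.62×1.617/(0.273×26.5) = 0.6379, so
t_c = ln(6.923 × 0.6379) / 1.617 = 1.485 / 1.617 = 0.9186 d.
D_c = (k_1/k_2) L₀ e^(−k_1 t_c) = (0.273/1.89) × 26.5 × e^(−0.273×0.9186) = 0.1444 × 26.5 × 0.7782 = 2.979 mg/L.
Minimum DO = C_s − D_c = 9.64 − 2.979 = 6.661 mg/L.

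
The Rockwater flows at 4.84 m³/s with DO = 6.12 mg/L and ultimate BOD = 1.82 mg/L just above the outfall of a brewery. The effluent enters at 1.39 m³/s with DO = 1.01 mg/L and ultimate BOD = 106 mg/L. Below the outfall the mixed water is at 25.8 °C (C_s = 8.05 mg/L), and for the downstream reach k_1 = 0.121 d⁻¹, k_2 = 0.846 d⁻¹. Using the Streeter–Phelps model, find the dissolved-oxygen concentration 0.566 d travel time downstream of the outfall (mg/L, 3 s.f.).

DO ≈ 4.83 mg/L

Mixed DO = (4.84×6.12 + 1.39×1.01)/(4.84+1.39) = 31.02/6.230 = 4.980 mg/L.
Mixed L₀ = (4.84×1.82 + 1.39×106)/(6.230) = 156.1/6.230 = 25.06 mg/L.
Initial deficit D₀ = C_s − DO₀ = 8.05 − 4.980 = 3.070 mg/L.
D(0.566) = [0.121×25.06/(0.846−0.121)](e^(−0.121×0.566) − e^(−0.846×0.566)) + 3.070 e^(−0.846×0.566)
= 4.183 × (0.9338 − 0.6195) + 3.070 × 0.6195 = 3.217 mg/L.
DO = 8.05 − 3.217 = 4.833 mg/L.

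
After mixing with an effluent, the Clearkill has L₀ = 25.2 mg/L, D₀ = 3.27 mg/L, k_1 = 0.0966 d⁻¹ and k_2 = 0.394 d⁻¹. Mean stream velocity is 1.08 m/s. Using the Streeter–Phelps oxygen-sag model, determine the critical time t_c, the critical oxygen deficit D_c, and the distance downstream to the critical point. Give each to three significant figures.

At the critical point dD/dt = 0, so k_1 L₀ e^(−k_1 t) = k_2 D. Substituting D(t) from the Streeter–Phelps equation and solving for t gives
t_c = ln[(k_2/k_1)(1 − D₀(k_2−k_1)/(k_1 L₀))] / (k_2−k_1).
Here k_2−k_1 = 0.2974 d⁻¹ and 1 − D₀(k_2−k_1)/(k_1 L₀) = 1 − 3.27×0.2974/(0.0966×25.2) = 0.6005, so
t_c = ln(4.079 × 0.6005) / 0.2974 = 0.8958 / 0.2974 = 3.012 d.
L(t_c) = L₀ e^(−k_1 t_c) = 25.2 × 0.7475 = 18.84 mg/L, and at the critical point k_2 D_c = k_1 L, so D_c = (0.0966/0.394) × 18.84 = 4.619 mg/L.
x_c = v t_c = 1.08 m/s × 3.012 d × 86400 s/d = 281100 m ≈ 281 km.

t_c ≈ 3.01 d; D_c ≈ 4.62 mg/L; x_c ≈ 281 km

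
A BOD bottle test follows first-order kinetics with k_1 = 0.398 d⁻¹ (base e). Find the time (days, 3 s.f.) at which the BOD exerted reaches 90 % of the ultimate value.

t ≈ 5.79 d

y/L₀ = 1 − e^(−k_1 t) = 0.90 ⇒ e^(−k_1 t) = 0.100
t = −ln(0.100) / 0.398 = 2.303 / 0.398 = 5.785 d.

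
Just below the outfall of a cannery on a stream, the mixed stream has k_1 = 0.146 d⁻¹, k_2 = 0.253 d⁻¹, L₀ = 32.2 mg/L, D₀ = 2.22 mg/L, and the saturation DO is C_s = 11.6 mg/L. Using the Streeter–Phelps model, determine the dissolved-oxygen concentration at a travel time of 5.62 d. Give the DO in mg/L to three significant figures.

k_1 L₀/(k_2−k_1) = 0.146×32.2/(0.253−0.146) = 4.701/0.1070 = 43.94 mg/L.
e^(−k_1 t) = e^(−0.146×5.620) = 0.4402; e^(−k_2 t) = e^(−0.253×5.620) = 0.2413.
D = 43.94 × (0.4402 − 0.2413) + 2.22 × 0.2413 = 8.741 + 0.5356 = 9.276 mg/L.
DO = C_s − D = 11.6 − 9.276 = 2.324 mg/L.

DO ≈ 2.32 mg/L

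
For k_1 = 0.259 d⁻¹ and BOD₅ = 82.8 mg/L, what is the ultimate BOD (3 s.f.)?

L₀ ≈ 114 mg/L

BOD₅ = L₀(1 − e^(−5k_1)) ⇒ L₀ = BOD₅ / (1 − e^(−5×0.259))
= 82.8 / (1 − 0.2739) = 82.8 / 0.7261 = 114.0 mg/L.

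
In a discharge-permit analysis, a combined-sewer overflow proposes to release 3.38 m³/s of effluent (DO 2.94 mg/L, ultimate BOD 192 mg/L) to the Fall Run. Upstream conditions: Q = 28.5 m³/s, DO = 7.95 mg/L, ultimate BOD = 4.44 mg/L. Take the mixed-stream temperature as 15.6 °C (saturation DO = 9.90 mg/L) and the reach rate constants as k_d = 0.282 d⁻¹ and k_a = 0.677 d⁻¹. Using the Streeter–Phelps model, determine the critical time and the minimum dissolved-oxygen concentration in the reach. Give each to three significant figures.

Mixed DO = (28.5×7.95 + 3.38×2.94)/(28.5+3.38) = 236.5/31.88 = 7.419 mg/L.
Mixed L₀ = (28.5×4.44 + 3.38×192)/(31.88) = 775.5/31.88 = 24.33 mg/L.
Initial deficit D₀ = C_s − DO₀ = 9.90 − 7.419 = 2.481 mg/L.
t_c = (1/0.3950) ln[(0.677/0.282)(1 − 2.481×0.3950/(0.282×24.33))] = 2.532 × ln(2.058) = 1.827 d.
D_c = (0.282/0.677) × 24.33 × e^(−0.282×1.827) = 0.4165 × 24.33 × 0.5974 = 6.053 mg/L.
Minimum DO = 9.90 − 6.053 = 3.847 mg/L.

t_c ≈ 1.83 d; minimum DO ≈ 3.85 mg/L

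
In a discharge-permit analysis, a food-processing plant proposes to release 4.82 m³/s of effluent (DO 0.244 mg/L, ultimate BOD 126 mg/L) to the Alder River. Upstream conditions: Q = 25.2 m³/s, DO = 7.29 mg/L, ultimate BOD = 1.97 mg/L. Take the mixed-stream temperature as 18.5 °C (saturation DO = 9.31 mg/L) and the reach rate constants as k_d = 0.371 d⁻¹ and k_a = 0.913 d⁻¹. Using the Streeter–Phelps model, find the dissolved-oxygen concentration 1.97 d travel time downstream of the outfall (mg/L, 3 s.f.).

Mixed DO = (25.2×7.29 + 4.82×0.244)/(25.2+4.82) = 184.9/30.02 = 6.159 mg/L.
Mixed L₀ = (25.2×1.97 + 4.82×126)/(30.02) = 657.0/30.02 = 21.88 mg/L.
Initial deficit D₀ = C_s − DO₀ = 9.31 − 6.159 = 3.151 mg/L.
D(1.97) = [0.371×21.88/(0.913−0.371)](e^(−0.371×1.97) − e^(−0.913×1.97)) + 3.151 e^(−0.913×1.97)
= 14.98 × (0.4815 − 0.1655) + 3.151 × 0.1655 = 5.255 mg/L.
DO = 9.31 − 5.255 = 4.055 mg/L.

DO ≈ 4.06 mg/L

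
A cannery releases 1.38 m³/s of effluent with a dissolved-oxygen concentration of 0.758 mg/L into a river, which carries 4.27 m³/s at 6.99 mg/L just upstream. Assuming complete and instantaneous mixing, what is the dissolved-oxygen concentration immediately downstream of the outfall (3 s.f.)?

Flow-weighted mixing: C = (Q_r C_r + Q_w C_w)/(Q_r + Q_w)
= (4.27×6.99 + 1.38×0.758)/(4.27 + 1.38) = 30.89/5.650 = 5.468 mg/L.

5.47 mg/L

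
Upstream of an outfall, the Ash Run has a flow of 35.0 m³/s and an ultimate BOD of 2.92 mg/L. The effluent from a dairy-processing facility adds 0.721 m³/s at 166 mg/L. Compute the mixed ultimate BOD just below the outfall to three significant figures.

Flow-weighted mixing: C = (Q_r C_r + Q_w C_w)/(Q_r + Q_w)
= (35.0×2.92 + 0.721×166)/(35.0 + 0.721) = 221.9/35.72 = 6.212 mg/L.

6.21 mg/L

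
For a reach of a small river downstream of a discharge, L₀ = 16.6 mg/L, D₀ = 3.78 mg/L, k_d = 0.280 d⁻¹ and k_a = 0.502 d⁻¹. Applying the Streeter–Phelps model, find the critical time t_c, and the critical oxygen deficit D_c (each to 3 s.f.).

t_c = [1/(k_a−k_d)] ln[(k_a/k_d)(1 − D₀(k_a−k_d)/(k_d L₀))]
= [1/(0.502−0.280)] ln[(0.502/0.280)(1 − 3.78×0.2220/(0.280×16.6))]
= (1/0.2220) ln[1.793 × 0.8195] = 4.505 × ln(1.469) = 4.505 × 0.3847 = 1.733 d.
L(t_c) = L₀ e^(−k_d t_c) = 16.6 × 0.6156 = 10.22 mg/L, and at the critical point k_a D_c = k_d L, so D_c = (0.280/0.502) × 10.22 = 5.700 mg/L.

t_c ≈ 1.73 d; D_c ≈ 5.70 mg/L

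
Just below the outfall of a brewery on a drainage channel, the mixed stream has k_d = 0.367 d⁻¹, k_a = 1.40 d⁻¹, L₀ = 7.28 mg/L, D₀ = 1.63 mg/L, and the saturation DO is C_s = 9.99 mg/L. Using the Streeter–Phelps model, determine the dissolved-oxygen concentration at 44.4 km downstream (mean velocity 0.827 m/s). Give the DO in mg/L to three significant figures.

DO ≈ 8.33 mg/L

Travel time t = x/v = 44.4 km / (0.827 m/s) = 44400 m / 0.827 m/s = 53690 s = 0.6214 d.
k_d L₀/(k_a−k_d) = 0.367×7.28/(1.40−0.367) = 2.672/1.033 = 2.586 mg/L.
e^(−k_d t) = e^(−0.367×0.6214) = 0.7961; e^(−k_a t) = e^(−1.40×0.6214) = 0.4190.
D = 2.586 × (0.7961 − 0.4190) + 1.63 × 0.4190 = 0.9754 + 0.6829 = 1.658 mg/L.
DO = C_s − D = 9.99 − 1.658 = 8.332 mg/L.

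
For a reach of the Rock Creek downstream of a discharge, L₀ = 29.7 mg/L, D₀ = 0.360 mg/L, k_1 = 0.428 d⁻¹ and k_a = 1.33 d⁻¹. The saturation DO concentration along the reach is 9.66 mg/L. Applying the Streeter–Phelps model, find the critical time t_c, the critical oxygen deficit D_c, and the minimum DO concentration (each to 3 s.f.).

At the critical point dD/dt = 0, so k_1 L₀ e^(−k_1 t) = k_a D. Substituting D(t) from the Streeter–Phelps equation and solving for t gives
t_c = ln[(k_a/k_1)(1 − D₀(k_a−k_1)/(k_1 L₀))] / (k_a−k_1).
Here k_a−k_1 = 0.9020 d⁻¹ and 1 − D₀(k_a−k_1)/(k_1 L₀) = 1 − 0.360×0.9020/(0.428×29.7) = 0.9745, so
t_c = ln(3.107 × 0.9745) / 0.9020 = 1.108 / 0.9020 = 1.228 d.
D_c = (k_1/k_a) L₀ e^(−k_1 t_c) = (0.428/1.33) × 29.7 × e^(−0.428×1.228) = 0.3218 × 29.7 × 0.5911 = 5.650 mg/L.
Minimum DO = C_s − D_c = 9.66 − 5.650 = 4.010 mg/L.

t_c ≈ 1.23 d; D_c ≈ 5.65 mg/L; min DO ≈ 4.01 mg/L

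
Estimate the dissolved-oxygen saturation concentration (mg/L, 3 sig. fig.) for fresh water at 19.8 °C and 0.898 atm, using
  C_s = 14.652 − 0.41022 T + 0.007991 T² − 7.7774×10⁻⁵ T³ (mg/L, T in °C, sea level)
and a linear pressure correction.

At sea level: C_s = 14.652 − 0.41022×19.8 + 0.007991×19.8² − 7.7774×10⁻⁵×19.8³ = 9.059 mg/L.
Pressure correction: C_s' = 9.059 × 0.898 = 8.135 mg/L.

C_s ≈ 8.13 mg/L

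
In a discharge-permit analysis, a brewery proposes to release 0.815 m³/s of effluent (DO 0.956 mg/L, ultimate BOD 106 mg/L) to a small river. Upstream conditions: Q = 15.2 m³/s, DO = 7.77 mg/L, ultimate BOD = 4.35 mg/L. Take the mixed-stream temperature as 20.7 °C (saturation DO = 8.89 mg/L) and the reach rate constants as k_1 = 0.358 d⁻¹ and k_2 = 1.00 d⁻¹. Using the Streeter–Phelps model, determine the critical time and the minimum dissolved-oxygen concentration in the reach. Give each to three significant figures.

t_c ≈ 1.10 d; minimum DO ≈ 6.59 mg/L

Mixed DO = (15.2×7.77 + 0.815×0.956)/(15.2+0.815) = 118.9/16.02 = 7.423 mg/L.
Mixed L₀ = (15.2×4.35 + 0.815×106)/(16.02) = 152.5/16.02 = 9.523 mg/L.
Initial deficit D₀ = C_s − DO₀ = 8.89 − 7.423 = 1.467 mg/L.
t_c = (1/0.6420) ln[(1.00/0.358)(1 − 1.467×0.6420/(0.358×9.523))] = 1.558 × ln(2.022) = 1.097 d.
D_c = (0.358/1.00) × 9.523 × e^(−0.358×1.097) = 0.3580 × 9.523 × 0.6753 = 2.302 mg/L.
Minimum DO = 8.89 − 2.302 = 6.588 mg/L.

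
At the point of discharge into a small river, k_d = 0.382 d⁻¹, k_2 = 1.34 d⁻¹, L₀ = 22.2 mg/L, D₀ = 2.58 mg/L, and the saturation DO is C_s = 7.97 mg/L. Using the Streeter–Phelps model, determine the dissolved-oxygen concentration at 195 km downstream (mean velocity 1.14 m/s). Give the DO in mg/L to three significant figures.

DO ≈ 4.26 mg/L

Travel time t = x/v = 195 km / (1.14 m/s) = 195000 m / 1.14 m/s = 171100 s = 1.980 d.
k_d L₀/(k_2−k_d) = 0.382×22.2/(1.34−0.382) = 8.480/0.9580 = 8.852 mg/L.
e^(−k_d t) = e^(−0.382×1.980) = 0.4694; e^(−k_2 t) = e^(−1.34×1.980) = 0.07045.
D = 8.852 × (0.4694 − 0.07045) + 2.58 × 0.07045 = 3.532 + 0.1818 = 3.713 mg/L.
DO = C_s − D = 7.97 − 3.713 = 4.257 mg/L.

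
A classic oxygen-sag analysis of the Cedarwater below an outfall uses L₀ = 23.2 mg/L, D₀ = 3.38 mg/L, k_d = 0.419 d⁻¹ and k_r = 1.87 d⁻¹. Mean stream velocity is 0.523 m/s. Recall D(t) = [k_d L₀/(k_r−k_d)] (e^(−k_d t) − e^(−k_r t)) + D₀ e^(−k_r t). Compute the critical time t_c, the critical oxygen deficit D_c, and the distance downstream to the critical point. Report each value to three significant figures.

t_c ≈ 0.547 d; D_c ≈ 4.13 mg/L; x_c ≈ 24.7 km

At the critical point dD/dt = 0, so k_d L₀ e^(−k_d t) = k_r D. Substituting D(t) from the Streeter–Phelps equation and solving for t gives
t_c = ln[(k_r/k_d)(1 − D₀(k_r−k_d)/(k_d L₀))] / (k_r−k_d).
Here k_r−k_d = 1.451 d⁻¹ and 1 − D₀(k_r−k_d)/(k_d L₀) = 1 − 3.38×1.451/(0.419×23.2) = 0.4955, so
t_c = ln(4.463 × 0.4955) / 1.451 = 0.7936 / 1.451 = 0.5469 d.
L(t_c) = L₀ e^(−k_d t_c) = 23.2 × 0.7952 = 18.45 mg/L, and at the critical point k_r D_c = k_d L, so D_c = (0.419/1.87) × 18.45 = 4.134 mg/L.
x_c = v t_c = 0.523 m/s × 0.5469 d × 86400 s/d = 24710 m ≈ 24.7 km.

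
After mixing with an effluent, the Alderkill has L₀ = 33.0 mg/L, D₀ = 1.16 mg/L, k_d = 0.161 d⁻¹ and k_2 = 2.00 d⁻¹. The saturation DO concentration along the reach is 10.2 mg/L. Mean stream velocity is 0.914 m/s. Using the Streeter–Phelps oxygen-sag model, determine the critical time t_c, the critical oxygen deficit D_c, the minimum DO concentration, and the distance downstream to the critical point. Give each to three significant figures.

t_c ≈ 1.09 d; D_c ≈ 2.23 mg/L; min DO ≈ 7.97 mg/L; x_c ≈ 86.1 km

t_c = [1/(k_2−k_d)] ln[(k_2/k_d)(1 − D₀(k_2−k_d)/(k_d L₀))]
= [1/(2.00−0.161)] ln[(2.00/0.161)(1 − 1.16×1.839/(0.161×33.0))]
= (1/1.839) ln[12.42 × 0.5985] = 0.5438 × ln(7.435) = 0.5438 × 2.006 = 1.091 d.
L(t_c) = L₀ e^(−k_d t_c) = 33.0 × 0.8389 = 27.68 mg/L, and at the critical point k_2 D_c = k_d L, so D_c = (0.161/2.00) × 27.68 = 2.229 mg/L.
Minimum DO = C_s − D_c = 10.2 − 2.229 = 7.971 mg/L.
x_c = v t_c = 0.914 m/s × 1.091 d × 86400 s/d = 86150 m ≈ 86.1 km.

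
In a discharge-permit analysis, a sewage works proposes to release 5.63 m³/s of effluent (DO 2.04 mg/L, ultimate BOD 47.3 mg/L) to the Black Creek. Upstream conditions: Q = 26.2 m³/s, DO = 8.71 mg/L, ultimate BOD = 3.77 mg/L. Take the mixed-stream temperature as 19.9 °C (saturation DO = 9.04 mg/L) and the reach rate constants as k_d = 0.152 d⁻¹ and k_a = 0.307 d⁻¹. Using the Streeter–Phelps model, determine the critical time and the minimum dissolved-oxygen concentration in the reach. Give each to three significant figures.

Mixed DO = (26.2×8.71 + 5.63×2.04)/(26.2+5.63) = 239.7/31.83 = 7.530 mg/L.
Mixed L₀ = (26.2×3.77 + 5.63×47.3)/(31.83) = 365.1/31.83 = 11.47 mg/L.
Initial deficit D₀ = C_s − DO₀ = 9.04 − 7.530 = 1.510 mg/L.
t_c = (1/0.1550) ln[(0.307/0.152)(1 − 1.510×0.1550/(0.152×11.47))] = 6.452 × ln(1.749) = 3.605 d.
D_c = (0.152/0.307) × 11.47 × e^(−0.152×3.605) = 0.4951 × 11.47 × 0.5781 = 3.283 mg/L.
Minimum DO = 9.04 − 3.283 = 5.757 mg/L.

t_c ≈ 3.61 d; minimum DO ≈ 5.76 mg/L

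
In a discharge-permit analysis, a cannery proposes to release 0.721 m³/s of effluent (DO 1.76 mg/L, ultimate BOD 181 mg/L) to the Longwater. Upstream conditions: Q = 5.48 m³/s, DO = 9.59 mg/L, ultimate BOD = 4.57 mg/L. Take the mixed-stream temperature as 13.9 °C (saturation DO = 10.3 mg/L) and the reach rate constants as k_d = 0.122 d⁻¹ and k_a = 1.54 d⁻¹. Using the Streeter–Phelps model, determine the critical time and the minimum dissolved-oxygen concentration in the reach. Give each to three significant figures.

Mixed DO = (5.48×9.59 + 0.721×1.76)/(5.48+0.721) = 53.82/6.201 = 8.680 mg/L.
Mixed L₀ = (5.48×4.57 + 0.721×181)/(6.201) = 155.5/6.201 = 25.08 mg/L.
Initial deficit D₀ = C_s − DO₀ = 10.3 − 8.680 = 1.620 mg/L.
t_c = (1/1.418) ln[(1.54/0.122)(1 − 1.620×1.418/(0.122×25.08))] = 0.7052 × ln(3.145) = 0.8081 d.
D_c = (0.122/1.54) × 25.08 × e^(−0.122×0.8081) = 0.07922 × 25.08 × 0.9061 = 1.801 mg/L.
Minimum DO = 10.3 − 1.801 = 8.499 mg/L.

t_c ≈ 0.808 d; minimum DO ≈ 8.50 mg/L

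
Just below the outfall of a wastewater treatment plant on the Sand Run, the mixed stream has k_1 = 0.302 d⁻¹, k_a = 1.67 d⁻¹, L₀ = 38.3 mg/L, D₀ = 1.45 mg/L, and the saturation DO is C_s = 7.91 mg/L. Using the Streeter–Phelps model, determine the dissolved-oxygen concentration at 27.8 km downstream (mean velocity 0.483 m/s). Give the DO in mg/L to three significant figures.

DO ≈ 3.30 mg/L

Travel time t = x/v = 27.8 km / (0.483 m/s) = 27800 m / 0.483 m/s = 57560 s = 0.6662 d.
k_1 L₀/(k_a−k_1) = 0.302×38.3/(1.67−0.302) = 11.57/1.368 = 8.455 mg/L.
e^(−k_1 t) = e^(−0.302×0.6662) = 0.8178; e^(−k_a t) = e^(−1.67×0.6662) = 0.3287.
D = 8.455 × (0.8178 − 0.3287) + 1.45 × 0.3287 = 4.135 + 0.4767 = 4.611 mg/L.
DO = C_s − D = 7.91 − 4.611 = 3.299 mg/L.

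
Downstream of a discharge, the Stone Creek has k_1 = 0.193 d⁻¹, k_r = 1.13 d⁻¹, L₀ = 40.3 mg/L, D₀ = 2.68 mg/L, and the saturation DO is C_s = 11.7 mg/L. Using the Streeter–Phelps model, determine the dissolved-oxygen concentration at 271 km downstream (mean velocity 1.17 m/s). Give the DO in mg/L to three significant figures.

Travel time t = x/v = 271 km / (1.17 m/s) = 271000 m / 1.17 m/s = 231600 s = 2.681 d.
k_1 L₀/(k_r−k_1) = 0.193×40.3/(1.13−0.193) = 7.778/0.9370 = 8.301 mg/L.
e^(−k_1 t) = e^(−0.193×2.681) = 0.5961; e^(−k_r t) = e^(−1.13×2.681) = 0.04835.
D = 8.301 × (0.5961 − 0.04835) + 2.68 × 0.04835 = 4.547 + 0.1296 = 4.676 mg/L.
DO = C_s − D = 11.7 − 4.676 = 7.024 mg/L.

DO ≈ 7.02 mg/L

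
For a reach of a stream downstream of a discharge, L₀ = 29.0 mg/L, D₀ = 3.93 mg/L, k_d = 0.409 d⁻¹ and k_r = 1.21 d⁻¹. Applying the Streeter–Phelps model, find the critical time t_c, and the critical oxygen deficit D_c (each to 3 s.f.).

t_c ≈ 0.969 d; D_c ≈ 6.59 mg/L

t_c = [1/(k_r−k_d)] ln[(k_r/k_d)(1 − D₀(k_r−k_d)/(k_d L₀))]
= [1/(1.21−0.409)] ln[(1.21/0.409)(1 − 3.93×0.8010/(0.409×29.0))]
= (1/0.8010) ln[2.958 × 0.7346] = 1.248 × ln(2.173) = 1.248 × 0.7762 = 0.9691 d.
D_c = (k_d/k_r) L₀ e^(−k_d t_c) = (0.409/1.21) × 29.0 × e^(−0.409×0.9691) = 0.3380 × 29.0 × 0.6728 = 6.595 mg/L.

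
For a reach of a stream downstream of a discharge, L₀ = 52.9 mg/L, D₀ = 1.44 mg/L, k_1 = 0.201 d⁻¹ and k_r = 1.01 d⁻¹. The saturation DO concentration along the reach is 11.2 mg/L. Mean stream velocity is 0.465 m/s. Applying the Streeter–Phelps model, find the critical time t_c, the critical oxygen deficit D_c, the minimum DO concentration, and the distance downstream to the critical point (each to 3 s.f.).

t_c ≈ 1.85 d; D_c ≈ 7.26 mg/L; min DO ≈ 3.94 mg/L; x_c ≈ 74.4 km

At the critical point dD/dt = 0, so k_1 L₀ e^(−k_1 t) = k_r D. Substituting D(t) from the Streeter–Phelps equation and solving for t gives
t_c = ln[(k_r/k_1)(1 − D₀(k_r−k_1)/(k_1 L₀))] / (k_r−k_1).
Here k_r−k_1 = 0.8090 d⁻¹ and 1 − D₀(k_r−k_1)/(k_1 L₀) = 1 − 1.44×0.8090/(0.201×52.9) = 0.8904, so
t_c = ln(5.025 × 0.8904) / 0.8090 = 1.498 / 0.8090 = 1.852 d.
L(t_c) = L₀ e^(−k_1 t_c) = 52.9 × 0.6892 = 36.46 mg/L, and at the critical point k_r D_c = k_1 L, so D_c = (0.201/1.01) × 36.46 = 7.255 mg/L.
Minimum DO = C_s − D_c = 11.2 − 7.255 = 3.945 mg/L.
x_c = v t_c = 0.465 m/s × 1.852 d × 86400 s/d = 74410 m ≈ 74.4 km.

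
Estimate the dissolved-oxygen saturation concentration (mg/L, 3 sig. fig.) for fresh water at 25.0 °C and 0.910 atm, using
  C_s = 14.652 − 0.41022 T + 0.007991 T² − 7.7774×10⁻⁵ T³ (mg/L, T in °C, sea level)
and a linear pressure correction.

C_s ≈ 7.44 mg/L

At sea level: C_s = 14.652 − 0.41022×25.0 + 0.007991×25.0² − 7.7774×10⁻⁵×25.0³ = 8.176 mg/L.
Pressure correction: C_s' = 8.176 × 0.910 = 7.440 mg/L.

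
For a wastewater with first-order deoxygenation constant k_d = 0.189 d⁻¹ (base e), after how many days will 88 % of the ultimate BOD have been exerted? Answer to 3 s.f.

y/L₀ = 1 − e^(−k_d t) = 0.88 ⇒ e^(−k_d t) = 0.120
t = −ln(0.120) / 0.189 = 2.120 / 0.189 = 11.22 d.

t ≈ 11.2 d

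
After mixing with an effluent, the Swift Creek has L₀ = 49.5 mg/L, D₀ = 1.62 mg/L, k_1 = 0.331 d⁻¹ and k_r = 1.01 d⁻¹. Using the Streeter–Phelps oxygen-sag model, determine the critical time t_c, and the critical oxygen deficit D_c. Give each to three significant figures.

With k_r/k_1 = 3.051 and 1 − D₀(k_r−k_1)/(k_1 L₀) = 0.9329,
t_c = ln(3.051 × 0.9329) / (1.01 − 0.331) = ln(2.847) / 0.6790 = 1.046/0.6790 = 1.541 d.
D_c = (k_1/k_r) L₀ e^(−k_1 t_c) = (0.331/1.01) × 49.5 × e^(−0.331×1.541) = 0.3277 × 49.5 × 0.6005 = 9.742 mg/L.

t_c ≈ 1.54 d; D_c ≈ 9.74 mg/L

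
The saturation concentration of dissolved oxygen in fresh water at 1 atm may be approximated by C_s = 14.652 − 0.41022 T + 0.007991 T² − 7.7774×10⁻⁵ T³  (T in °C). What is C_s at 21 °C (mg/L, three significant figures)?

C_s ≈ 8.84 mg/L

C_s = 14.652 − 0.41022×21 + 0.007991×21² − 7.7774×10⁻⁵×21³ = 8.841 mg/L.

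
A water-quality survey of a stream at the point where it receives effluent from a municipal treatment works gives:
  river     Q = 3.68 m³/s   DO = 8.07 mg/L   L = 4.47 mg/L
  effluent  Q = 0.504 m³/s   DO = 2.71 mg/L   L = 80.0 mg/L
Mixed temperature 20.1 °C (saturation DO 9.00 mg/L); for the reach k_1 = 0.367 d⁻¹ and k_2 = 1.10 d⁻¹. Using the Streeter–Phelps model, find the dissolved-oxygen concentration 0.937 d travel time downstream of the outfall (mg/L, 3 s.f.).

DO ≈ 6.04 mg/L

Mixed DO = (3.68×8.07 + 0.504×2.71)/(3.68+0.504) = 31.06/4.184 = 7.424 mg/L.
Mixed L₀ = (3.68×4.47 + 0.504×80.0)/(4.184) = 56.77/4.184 = 13.57 mg/L.
Initial deficit D₀ = C_s − DO₀ = 9.00 − 7.424 = 1.576 mg/L.
D(0.937) = [0.367×13.57/(1.10−0.367)](e^(−0.367×0.937) − e^(−1.10×0.937)) + 1.576 e^(−1.10×0.937)
= 6.793 × (0.7090 − 0.3568) + 1.576 × 0.3568 = 2.955 mg/L.
DO = 9.00 − 2.955 = 6.045 mg/L.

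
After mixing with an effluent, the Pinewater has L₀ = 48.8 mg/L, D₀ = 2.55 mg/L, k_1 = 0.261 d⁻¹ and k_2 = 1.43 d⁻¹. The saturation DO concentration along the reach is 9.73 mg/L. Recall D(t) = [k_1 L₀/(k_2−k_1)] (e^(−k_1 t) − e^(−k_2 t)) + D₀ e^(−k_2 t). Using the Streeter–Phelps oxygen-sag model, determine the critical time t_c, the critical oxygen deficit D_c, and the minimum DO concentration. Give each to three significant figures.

t_c = [1/(k_2−k_1)] ln[(k_2/k_1)(1 − D₀(k_2−k_1)/(k_1 L₀))]
= [1/(1.43−0.261)] ln[(1.43/0.261)(1 − 2.55×1.169/(0.261×48.8))]
= (1/1.169) ln[5.479 × 0.7660] = 0.8554 × ln(4.197) = 0.8554 × 1.434 = 1.227 d.
D_c = (k_1/k_2) L₀ e^(−k_1 t_c) = (0.261/1.43) × 48.8 × e^(−0.261×1.227) = 0.1825 × 48.8 × 0.7260 = 6.466 mg/L.
Minimum DO = C_s − D_c = 9.73 − 6.466 = 3.264 mg/L.

t_c ≈ 1.23 d; D_c ≈ 6.47 mg/L; min DO ≈ 3.26 mg/L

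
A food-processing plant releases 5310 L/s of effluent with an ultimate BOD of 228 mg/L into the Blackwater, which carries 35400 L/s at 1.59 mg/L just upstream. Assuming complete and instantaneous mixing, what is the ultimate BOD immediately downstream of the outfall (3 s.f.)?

31.1 mg/L

Flow-weighted mixing: C = (Q_r C_r + Q_w C_w)/(Q_r + Q_w)
= (35400×1.59 + 5310×228)/(35400 + 5310) = 1.267×10^6/40710 = 31.12 mg/L.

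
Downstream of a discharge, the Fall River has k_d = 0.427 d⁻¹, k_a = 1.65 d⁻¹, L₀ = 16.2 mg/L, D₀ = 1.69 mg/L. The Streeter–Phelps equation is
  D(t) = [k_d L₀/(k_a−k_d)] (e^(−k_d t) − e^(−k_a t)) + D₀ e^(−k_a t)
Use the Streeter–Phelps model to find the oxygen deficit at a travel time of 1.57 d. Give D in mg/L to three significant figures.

D ≈ 2.60 mg/L

k_d L₀/(k_a−k_d) = 0.427×16.2/(1.65−0.427) = 6.917/1.223 = 5.656 mg/L.
e^(−k_d t) = e^(−0.427×1.570) = 0.5115; e^(−k_a t) = e^(−1.65×1.570) = 0.07498.
D = 5.656 × (0.5115 − 0.07498) + 1.69 × 0.07498 = 2.469 + 0.1267 = 2.596 mg/L.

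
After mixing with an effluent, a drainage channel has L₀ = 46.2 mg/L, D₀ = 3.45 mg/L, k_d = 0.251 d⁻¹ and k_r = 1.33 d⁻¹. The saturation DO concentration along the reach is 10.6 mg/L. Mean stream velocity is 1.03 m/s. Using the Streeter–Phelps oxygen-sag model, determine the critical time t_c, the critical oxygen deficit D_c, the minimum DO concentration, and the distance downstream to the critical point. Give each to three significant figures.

t_c ≈ 1.19 d; D_c ≈ 6.47 mg/L; min DO ≈ 4.13 mg/L; x_c ≈ 106 km

With k_r/k_d = 5.299 and 1 − D₀(k_r−k_d)/(k_d L₀) = 0.6790,
t_c = ln(5.299 × 0.6790) / (1.33 − 0.251) = ln(3.598) / 1.079 = 1.280/1.079 = 1.187 d.
L(t_c) = L₀ e^(−k_d t_c) = 46.2 × 0.7424 = 34.30 mg/L, and at the critical point k_r D_c = k_d L, so D_c = (0.251/1.33) × 34.30 = 6.473 mg/L.
Minimum DO = C_s − D_c = 10.6 − 6.473 = 4.127 mg/L.
x_c = v t_c = 1.03 m/s × 1.187 d × 86400 s/d = 105600 m ≈ 106 km.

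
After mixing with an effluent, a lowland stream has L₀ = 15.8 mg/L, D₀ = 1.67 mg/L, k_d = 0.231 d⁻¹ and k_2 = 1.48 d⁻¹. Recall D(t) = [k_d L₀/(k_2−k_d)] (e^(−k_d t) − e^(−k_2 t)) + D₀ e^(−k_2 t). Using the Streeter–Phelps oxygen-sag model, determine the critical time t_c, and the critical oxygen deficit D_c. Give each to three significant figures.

t_c ≈ 0.809 d; D_c ≈ 2.05 mg/L

With k_2/k_d = 6.407 and 1 − D₀(k_2−k_d)/(k_d L₀) = 0.4285,
t_c = ln(6.407 × 0.4285) / (1.48 − 0.231) = ln(2.745) / 1.249 = 1.010/1.249 = 0.8086 d.
L(t_c) = L₀ e^(−k_d t_c) = 15.8 × 0.8296 = 13.11 mg/L, and at the critical point k_2 D_c = k_d L, so D_c = (0.231/1.48) × 13.11 = 2.046 mg/L.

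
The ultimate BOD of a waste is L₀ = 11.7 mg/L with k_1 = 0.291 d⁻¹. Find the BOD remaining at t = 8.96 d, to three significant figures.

L_t = L₀ e^(−k_1 t) = 11.7 × e^(−0.291×8.96) = 11.7 × 0.07373 = 0.8626 mg/L.

L ≈ 0.863 mg/L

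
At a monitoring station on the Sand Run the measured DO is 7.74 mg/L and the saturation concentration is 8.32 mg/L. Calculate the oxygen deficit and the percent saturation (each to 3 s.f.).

D ≈ 0.580 mg/L; 93.0 % saturation

D = C_s − C = 8.32 − 7.74 = 0.580 mg/L.
% saturation = 7.74/8.32 × 100 = 93.0 %.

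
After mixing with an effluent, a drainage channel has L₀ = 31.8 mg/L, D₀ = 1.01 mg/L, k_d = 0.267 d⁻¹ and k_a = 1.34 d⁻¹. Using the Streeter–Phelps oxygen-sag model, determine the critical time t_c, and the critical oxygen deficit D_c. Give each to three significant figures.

t_c ≈ 1.38 d; D_c ≈ 4.39 mg/L

With k_a/k_d = 5.019 and 1 − D₀(k_a−k_d)/(k_d L₀) = 0.8724,
t_c = ln(5.019 × 0.8724) / (1.34 − 0.267) = ln(4.378) / 1.073 = 1.477/1.073 = 1.376 d.
L(t_c) = L₀ e^(−k_d t_c) = 31.8 × 0.6925 = 22.02 mg/L, and at the critical point k_a D_c = k_d L, so D_c = (0.267/1.34) × 22.02 = 4.388 mg/L.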